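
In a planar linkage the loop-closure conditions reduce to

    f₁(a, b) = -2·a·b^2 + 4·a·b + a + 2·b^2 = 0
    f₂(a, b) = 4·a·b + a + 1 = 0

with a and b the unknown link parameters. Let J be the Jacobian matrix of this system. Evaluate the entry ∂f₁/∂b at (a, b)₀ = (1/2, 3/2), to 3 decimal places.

5.000

∂f₁/∂b = -4·a·b + 4·a + 4·b.
At (1/2, 3/2) this is 5.000.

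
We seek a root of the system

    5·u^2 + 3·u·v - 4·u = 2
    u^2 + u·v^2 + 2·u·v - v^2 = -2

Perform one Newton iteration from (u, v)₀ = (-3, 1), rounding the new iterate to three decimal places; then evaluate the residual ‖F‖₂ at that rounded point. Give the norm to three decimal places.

At (-3, 1): F = (46.000, 1.000).
Jacobian J = [[10·u + 3·v - 4, 3·u], [2·u + v^2 + 2·v, 2·u·v + 2·u - 2·v]].
At the point, J = [[-31.000, -9.000], [-3.000, -14.000]] (det J = 407.000).
Solving J·Δ = −F gives Δ = (1.560, -0.263).
Then the next iterate is (u, v)₁ = (-1.440, 0.737).
Re-evaluating at (-1.440, 0.737): F = (10.94416, 0.62571), so ‖F‖₂ = 10.962.

10.962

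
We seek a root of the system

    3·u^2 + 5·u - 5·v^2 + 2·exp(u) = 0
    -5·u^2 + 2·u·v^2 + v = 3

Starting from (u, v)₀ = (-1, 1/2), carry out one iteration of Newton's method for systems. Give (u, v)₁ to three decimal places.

At (-1, 1/2): F = (-2.51424, -8.000).
Jacobian J = [[6·u + 2·exp(u) + 5, -10·v], [-10·u + 2·v^2, 4·u·v + 1]].
At the point, J = [[-0.26424, -5.000], [10.500, -1.000]] (det J = 52.76424).
Solving J·Δ = −F gives Δ = (0.710, -0.540).
Then the next iterate is (u, v)₁ = (-0.290, -0.040).

(-0.290, -0.040)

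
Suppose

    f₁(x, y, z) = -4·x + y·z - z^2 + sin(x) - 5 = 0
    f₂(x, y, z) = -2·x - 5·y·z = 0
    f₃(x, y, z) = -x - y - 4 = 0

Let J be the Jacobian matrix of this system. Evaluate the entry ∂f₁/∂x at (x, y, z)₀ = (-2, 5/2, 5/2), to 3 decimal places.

-4.416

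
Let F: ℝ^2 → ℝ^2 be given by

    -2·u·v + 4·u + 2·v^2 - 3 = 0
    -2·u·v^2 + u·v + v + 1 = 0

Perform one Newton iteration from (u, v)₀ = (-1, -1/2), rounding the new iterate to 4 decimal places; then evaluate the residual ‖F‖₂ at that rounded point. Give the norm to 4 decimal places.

0.0000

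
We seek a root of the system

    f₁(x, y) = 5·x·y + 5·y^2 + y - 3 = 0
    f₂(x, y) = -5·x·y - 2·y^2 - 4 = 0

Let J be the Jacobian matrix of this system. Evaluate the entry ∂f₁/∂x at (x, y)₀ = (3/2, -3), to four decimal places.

-15.0000

∂f₁/∂x = 5·y.
At (3/2, -3) this is -15.0000.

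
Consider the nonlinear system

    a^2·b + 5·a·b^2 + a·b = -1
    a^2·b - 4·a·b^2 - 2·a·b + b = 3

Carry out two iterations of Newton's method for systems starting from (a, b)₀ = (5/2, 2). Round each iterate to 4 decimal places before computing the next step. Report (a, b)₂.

At (5/2, 2): F = (68.5000, -38.5000).
Jacobian J = [[2·a·b + 5·b^2 + b, a^2 + 10·a·b + a], [2·a·b - 4·b^2 - 2·b, a^2 - 8·a·b - 2·a + 1]].
At the point, J = [[32.0000, 58.7500], [-10.0000, -37.7500]] (det J = -620.5000).
Solving J·Δ = −F gives Δ = (-0.5222, -0.8815).
Then the next iterate is (a, b)₁ = (1.9778, 1.1185).
Round to (1.9778, 1.1185) and repeat: F = (19.958955, -11.827856), J = [[11.798050, 28.011186], [-2.816830, -16.741262]].
Δ = (-0.0238, -0.7025), so (a, b)₂ = (1.9540, 0.4160).

(1.9540, 0.4160)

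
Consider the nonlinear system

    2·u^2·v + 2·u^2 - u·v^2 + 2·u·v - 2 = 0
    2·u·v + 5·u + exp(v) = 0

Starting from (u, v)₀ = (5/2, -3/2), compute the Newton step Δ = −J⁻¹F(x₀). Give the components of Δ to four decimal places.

(-2.3395, -0.1042)

At (5/2, -3/2): F = (-21.3750, 5.223130).
Jacobian J = [[4·u·v + 4·u - v^2 + 2·v, 2·u^2 - 2·u·v + 2·u], [2·v + 5, 2·u + exp(v)]].
At the point, J = [[-10.2500, 25.0000], [2.0000, 5.223130]] (det J = -103.537084).
Solving J·Δ = −F gives Δ = (-2.3395, -0.1042).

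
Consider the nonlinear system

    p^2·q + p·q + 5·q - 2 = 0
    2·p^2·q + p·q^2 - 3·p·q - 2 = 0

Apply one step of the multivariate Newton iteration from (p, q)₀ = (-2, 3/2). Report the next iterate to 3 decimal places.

(-1.475, 0.624)

At (-2, 3/2): F = (8.500, 14.500).
Jacobian J = [[2·p·q + q, p^2 + p + 5], [4·p·q + q^2 - 3·q, 2·p^2 + 2·p·q - 3·p]].
At the point, J = [[-4.500, 7.000], [-14.250, 8.000]] (det J = 63.750).
Solving J·Δ = −F gives Δ = (0.525, -0.876).
Then the next iterate is (p, q)₁ = (-1.475, 0.624).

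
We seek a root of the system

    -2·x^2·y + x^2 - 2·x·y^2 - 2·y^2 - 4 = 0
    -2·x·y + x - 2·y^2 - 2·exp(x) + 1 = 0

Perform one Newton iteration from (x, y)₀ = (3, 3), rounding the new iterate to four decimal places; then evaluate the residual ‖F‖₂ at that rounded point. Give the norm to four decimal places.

44.8094

At (3, 3): F = (-121.0000, -72.171074).
Jacobian J = [[-4·x·y + 2·x - 2·y^2, -2·x^2 - 4·x·y - 4·y], [-2·y - 2·exp(x) + 1, -2·x - 4·y]].
At the point, J = [[-48.0000, -66.0000], [-45.171074, -18.0000]] (det J = -2117.290874).
Solving J·Δ = −F gives Δ = (-1.2210, -0.9453).
Then the next iterate is (x, y)₁ = (1.7790, 2.0547).
Re-evaluating at (1.7790, 2.0547): F = (-37.305477, -24.823066), so ‖F‖₂ = 44.8094.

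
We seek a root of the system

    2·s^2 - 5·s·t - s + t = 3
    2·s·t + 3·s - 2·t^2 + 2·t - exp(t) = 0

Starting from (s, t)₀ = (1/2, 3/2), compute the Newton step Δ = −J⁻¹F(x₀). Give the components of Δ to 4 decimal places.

At (1/2, 3/2): F = (-5.2500, -2.981689).
Jacobian J = [[4·s - 5·t - 1, -5·s + 1], [2·t + 3, 2·s - 4·t - exp(t) + 2]].
At the point, J = [[-6.5000, -1.5000], [6.0000, -7.481689]] (det J = 57.630979).
Solving J·Δ = −F gives Δ = (-0.6040, -0.8829).

(-0.6040, -0.8829)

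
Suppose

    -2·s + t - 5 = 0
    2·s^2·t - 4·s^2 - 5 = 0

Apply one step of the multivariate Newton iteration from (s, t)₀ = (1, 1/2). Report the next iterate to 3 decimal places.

(3.500, 12.000)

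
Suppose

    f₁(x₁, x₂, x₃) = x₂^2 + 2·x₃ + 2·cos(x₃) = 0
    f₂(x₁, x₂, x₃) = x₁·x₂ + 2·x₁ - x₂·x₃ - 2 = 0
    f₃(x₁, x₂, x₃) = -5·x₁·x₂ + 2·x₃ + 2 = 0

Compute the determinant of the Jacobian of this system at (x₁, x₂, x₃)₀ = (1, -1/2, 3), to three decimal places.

J = [[0, 2·x₂, -2·sin(x₃) + 2], [x₂ + 2, x₁ - x₃, -x₂], [-5·x₂, -5·x₁, 2]].
At the point, J = [[0.000, -1.000, 1.71776], [1.500, -2.000, 0.500], [2.500, -5.000, 2.000]].
det J = -2.544.

-2.544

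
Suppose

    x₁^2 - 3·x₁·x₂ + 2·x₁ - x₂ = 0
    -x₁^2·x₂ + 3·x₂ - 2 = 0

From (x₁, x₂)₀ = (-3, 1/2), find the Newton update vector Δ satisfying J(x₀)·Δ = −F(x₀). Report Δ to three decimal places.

(0.222, -0.722)

At (-3, 1/2): F = (7.000, -5.000).
Jacobian J = [[2·x₁ - 3·x₂ + 2, -3·x₁ - 1], [-2·x₁·x₂, -x₁^2 + 3]].
At the point, J = [[-5.500, 8.000], [3.000, -6.000]] (det J = 9.000).
Solving J·Δ = −F gives Δ = (0.222, -0.722).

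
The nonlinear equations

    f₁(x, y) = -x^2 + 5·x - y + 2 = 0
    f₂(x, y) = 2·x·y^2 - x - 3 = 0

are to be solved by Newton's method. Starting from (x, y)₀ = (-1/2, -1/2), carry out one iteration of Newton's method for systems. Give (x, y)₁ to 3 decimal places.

At (-1/2, -1/2): F = (-0.250, -2.750).
Jacobian J = [[-2·x + 5, -1], [2·y^2 - 1, 4·x·y]].
At the point, J = [[6.000, -1.000], [-0.500, 1.000]] (det J = 5.500).
Solving J·Δ = −F gives Δ = (0.545, 3.023).
Then the next iterate is (x, y)₁ = (0.045, 2.523).

(0.045, 2.523)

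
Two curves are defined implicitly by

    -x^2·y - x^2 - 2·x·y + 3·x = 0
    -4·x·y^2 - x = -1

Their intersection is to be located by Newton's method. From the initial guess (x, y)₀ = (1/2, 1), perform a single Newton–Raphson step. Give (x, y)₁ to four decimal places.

(-0.3333, 1.6667)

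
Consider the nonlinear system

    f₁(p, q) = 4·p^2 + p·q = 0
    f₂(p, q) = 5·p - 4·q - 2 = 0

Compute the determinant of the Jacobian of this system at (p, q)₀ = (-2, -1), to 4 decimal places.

J = [[8·p + q, p], [5, -4]].
At the point, J = [[-17.0000, -2.0000], [5.0000, -4.0000]].
det J = 78.0000.

78.0000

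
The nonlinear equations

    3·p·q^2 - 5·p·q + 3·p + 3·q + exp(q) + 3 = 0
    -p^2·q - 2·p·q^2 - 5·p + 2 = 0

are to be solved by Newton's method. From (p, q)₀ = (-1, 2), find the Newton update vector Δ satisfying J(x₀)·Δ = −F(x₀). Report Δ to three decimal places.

(-0.545, -2.557)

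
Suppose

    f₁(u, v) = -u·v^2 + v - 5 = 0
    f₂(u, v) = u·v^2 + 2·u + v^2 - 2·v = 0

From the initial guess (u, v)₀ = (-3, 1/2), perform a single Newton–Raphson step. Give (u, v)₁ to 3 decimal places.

(2.625, 1.789)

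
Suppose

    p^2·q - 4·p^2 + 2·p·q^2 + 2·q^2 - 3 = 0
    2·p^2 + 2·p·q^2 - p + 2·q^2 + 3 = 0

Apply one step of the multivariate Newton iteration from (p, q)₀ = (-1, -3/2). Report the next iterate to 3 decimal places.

(11.000, -179.000)

At (-1, -3/2): F = (-8.500, 6.000).
Jacobian J = [[2·p·q - 8·p + 2·q^2, p^2 + 4·p·q + 4·q], [4·p + 2·q^2 - 1, 4·p·q + 4·q]].
At the point, J = [[15.500, 1.000], [-0.500, 0.000]] (det J = 0.500).
Solving J·Δ = −F gives Δ = (12.000, -177.500).
Then the next iterate is (p, q)₁ = (11.000, -179.000).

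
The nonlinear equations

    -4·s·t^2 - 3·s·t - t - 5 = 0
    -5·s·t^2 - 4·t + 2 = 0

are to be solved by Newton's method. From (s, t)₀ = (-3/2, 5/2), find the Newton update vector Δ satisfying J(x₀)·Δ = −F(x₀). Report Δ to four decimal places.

At (-3/2, 5/2): F = (41.2500, 38.8750).
Jacobian J = [[-4·t^2 - 3·t, -8·s·t - 3·s - 1], [-5·t^2, -10·s·t - 4]].
At the point, J = [[-32.5000, 33.5000], [-31.2500, 33.5000]] (det J = -41.8750).
Solving J·Δ = −F gives Δ = (1.9000, 0.6119).

(1.9000, 0.6119)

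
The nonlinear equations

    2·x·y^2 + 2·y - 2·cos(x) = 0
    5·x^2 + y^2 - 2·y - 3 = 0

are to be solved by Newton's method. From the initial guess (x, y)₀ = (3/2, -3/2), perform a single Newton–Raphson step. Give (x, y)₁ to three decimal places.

At (3/2, -3/2): F = (3.60853, 13.500).
Jacobian J = [[2·y^2 + 2·sin(x), 4·x·y + 2], [10·x, 2·y - 2]].
At the point, J = [[6.49499, -7.000], [15.000, -5.000]] (det J = 72.52505).
Solving J·Δ = −F gives Δ = (-1.054, -0.463).
Then the next iterate is (x, y)₁ = (0.446, -1.963).

(0.446, -1.963)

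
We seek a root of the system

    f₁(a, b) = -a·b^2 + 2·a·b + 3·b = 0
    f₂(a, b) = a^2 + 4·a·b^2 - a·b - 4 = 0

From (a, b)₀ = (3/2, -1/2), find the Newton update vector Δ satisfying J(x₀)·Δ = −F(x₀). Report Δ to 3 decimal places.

(0.885, 0.597)

At (3/2, -1/2): F = (-3.375, 0.500).
Jacobian J = [[-b^2 + 2·b, -2·a·b + 2·a + 3], [2·a + 4·b^2 - b, 8·a·b - a]].
At the point, J = [[-1.250, 7.500], [4.500, -7.500]] (det J = -24.375).
Solving J·Δ = −F gives Δ = (0.885, 0.597).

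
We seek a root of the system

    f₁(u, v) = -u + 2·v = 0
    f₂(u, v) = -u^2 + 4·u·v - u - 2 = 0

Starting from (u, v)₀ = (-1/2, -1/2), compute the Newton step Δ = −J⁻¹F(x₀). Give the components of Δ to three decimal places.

(-0.417, 0.042)

At (-1/2, -1/2): F = (-0.500, -0.750).
Jacobian J = [[-1, 2], [-2·u + 4·v - 1, 4·u]].
At the point, J = [[-1.000, 2.000], [-2.000, -2.000]] (det J = 6.000).
Solving J·Δ = −F gives Δ = (-0.417, 0.042).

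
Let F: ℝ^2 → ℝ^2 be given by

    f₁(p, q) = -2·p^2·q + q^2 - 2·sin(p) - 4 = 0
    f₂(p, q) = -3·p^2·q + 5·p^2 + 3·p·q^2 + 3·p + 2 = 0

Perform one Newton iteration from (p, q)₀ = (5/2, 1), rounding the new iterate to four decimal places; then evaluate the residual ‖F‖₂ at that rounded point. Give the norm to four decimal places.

At (5/2, 1): F = (-16.696944, 29.5000).
Jacobian J = [[-4·p·q - 2·cos(p), -2·p^2 + 2·q], [-6·p·q + 10·p + 3·q^2 + 3, -3·p^2 + 6·p·q]].
At the point, J = [[-8.397713, -10.5000], [16.0000, -3.7500]] (det J = 199.491423).
Solving J·Δ = −F gives Δ = (-1.8666, -0.0973).
Then the next iterate is (p, q)₁ = (0.6334, 0.9027).
Re-evaluating at (0.6334, 0.9027): F = (-5.093228, 6.368111), so ‖F‖₂ = 8.1544.

8.1544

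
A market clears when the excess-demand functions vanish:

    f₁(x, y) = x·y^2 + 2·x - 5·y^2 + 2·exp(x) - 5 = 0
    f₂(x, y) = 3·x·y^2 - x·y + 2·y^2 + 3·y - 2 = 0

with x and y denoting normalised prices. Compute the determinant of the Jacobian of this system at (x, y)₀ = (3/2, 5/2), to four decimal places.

869.6299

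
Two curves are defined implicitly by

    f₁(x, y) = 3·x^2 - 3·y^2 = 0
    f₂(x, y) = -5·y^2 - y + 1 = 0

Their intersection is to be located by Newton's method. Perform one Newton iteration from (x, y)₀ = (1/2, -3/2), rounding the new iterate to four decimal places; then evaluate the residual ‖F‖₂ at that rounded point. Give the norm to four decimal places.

At (1/2, -3/2): F = (-6.0000, -8.7500).
Jacobian J = [[6·x, -6·y], [0, -10·y - 1]].
At the point, J = [[3.0000, 9.0000], [0.0000, 14.0000]] (det J = 42.0000).
Solving J·Δ = −F gives Δ = (0.1250, 0.6250).
Then the next iterate is (x, y)₁ = (0.6250, -0.8750).
Re-evaluating at (0.6250, -0.8750): F = (-1.1250, -1.953125), so ‖F‖₂ = 2.2540.

2.2540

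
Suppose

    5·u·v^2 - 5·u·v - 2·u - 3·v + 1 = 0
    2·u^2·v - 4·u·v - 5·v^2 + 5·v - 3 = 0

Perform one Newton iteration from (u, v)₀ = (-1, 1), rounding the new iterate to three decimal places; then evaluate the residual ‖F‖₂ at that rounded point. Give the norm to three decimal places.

At (-1, 1): F = (0.000, 3.000).
Jacobian J = [[5·v^2 - 5·v - 2, 10·u·v - 5·u - 3], [4·u·v - 4·v, 2·u^2 - 4·u - 10·v + 5]].
At the point, J = [[-2.000, -8.000], [-8.000, 1.000]] (det J = -66.000).
Solving J·Δ = −F gives Δ = (0.364, -0.091).
Then the next iterate is (u, v)₁ = (-0.636, 0.909).
Re-evaluating at (-0.636, 0.909): F = (-0.19195, 0.46146), so ‖F‖₂ = 0.500.

0.500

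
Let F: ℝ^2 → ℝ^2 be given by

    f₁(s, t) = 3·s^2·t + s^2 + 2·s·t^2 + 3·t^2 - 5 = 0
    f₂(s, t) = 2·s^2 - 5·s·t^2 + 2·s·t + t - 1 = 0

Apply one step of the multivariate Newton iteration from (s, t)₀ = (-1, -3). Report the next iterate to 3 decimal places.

(-0.778, -1.814)

At (-1, -3): F = (-4.000, 49.000).
Jacobian J = [[6·s·t + 2·s + 2·t^2, 3·s^2 + 4·s·t + 6·t], [4·s - 5·t^2 + 2·t, -10·s·t + 2·s + 1]].
At the point, J = [[34.000, -3.000], [-55.000, -31.000]] (det J = -1219.000).
Solving J·Δ = −F gives Δ = (0.222, 1.186).
Then the next iterate is (s, t)₁ = (-0.778, -1.814).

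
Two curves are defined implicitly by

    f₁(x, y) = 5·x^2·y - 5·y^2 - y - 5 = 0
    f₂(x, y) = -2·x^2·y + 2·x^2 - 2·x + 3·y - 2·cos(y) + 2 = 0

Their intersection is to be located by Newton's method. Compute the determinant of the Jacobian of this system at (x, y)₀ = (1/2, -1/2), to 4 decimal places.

J = [[10·x·y, 5·x^2 - 10·y - 1], [-4·x·y + 4·x - 2, -2·x^2 + 2·sin(y) + 3]].
At the point, J = [[-2.5000, 5.2500], [1.0000, 1.541149]].
det J = -9.1029.

-9.1029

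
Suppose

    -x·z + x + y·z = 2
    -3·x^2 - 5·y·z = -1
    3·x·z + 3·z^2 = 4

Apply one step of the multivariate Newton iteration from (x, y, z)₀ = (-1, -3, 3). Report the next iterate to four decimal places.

(-1.9524, -0.8762, 2.6381)

At (-1, -3, 3): F = (-9.0000, 43.0000, 14.0000).
Jacobian J = [[-z + 1, z, -x + y], [-6·x, -5·z, -5·y], [3·z, 0, 3·x + 6·z]].
At the point, J = [[-2.0000, 3.0000, -2.0000], [6.0000, -15.0000, 15.0000], [9.0000, 0.0000, 15.0000]] (det J = 315.0000).
Solving J·Δ = −F gives Δ = (-0.9524, 2.1238, -0.3619).
Then the next iterate is (x, y, z)₁ = (-1.9524, -0.8762, 2.6381).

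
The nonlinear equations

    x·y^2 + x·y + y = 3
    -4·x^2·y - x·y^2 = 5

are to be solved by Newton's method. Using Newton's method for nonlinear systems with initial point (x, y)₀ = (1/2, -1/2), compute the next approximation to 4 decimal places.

(4.4615, 4.1154)

At (1/2, -1/2): F = (-3.6250, -4.6250).
Jacobian J = [[y^2 + y, 2·x·y + x + 1], [-8·x·y - y^2, -4·x^2 - 2·x·y]].
At the point, J = [[-0.2500, 1.0000], [1.7500, -0.5000]] (det J = -1.6250).
Solving J·Δ = −F gives Δ = (3.9615, 4.6154).
Then the next iterate is (x, y)₁ = (4.4615, 4.1154).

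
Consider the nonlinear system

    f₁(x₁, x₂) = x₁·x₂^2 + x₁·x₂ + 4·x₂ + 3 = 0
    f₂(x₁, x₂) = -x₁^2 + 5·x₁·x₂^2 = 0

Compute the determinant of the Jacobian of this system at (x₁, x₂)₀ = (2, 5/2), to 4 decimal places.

J = [[x₂^2 + x₂, 2·x₁·x₂ + x₁ + 4], [-2·x₁ + 5·x₂^2, 10·x₁·x₂]].
At the point, J = [[8.7500, 16.0000], [27.2500, 50.0000]].
det J = 1.5000.

1.5000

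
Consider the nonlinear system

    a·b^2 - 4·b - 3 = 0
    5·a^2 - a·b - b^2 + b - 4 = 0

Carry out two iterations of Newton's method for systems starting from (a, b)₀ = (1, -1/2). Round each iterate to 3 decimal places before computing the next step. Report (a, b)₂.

At (1, -1/2): F = (-0.750, 0.750).
Jacobian J = [[b^2, 2·a·b - 4], [10·a - b, -a - 2·b + 1]].
At the point, J = [[0.250, -5.000], [10.500, 1.000]] (det J = 52.750).
Solving J·Δ = −F gives Δ = (-0.057, -0.153).
Then the next iterate is (a, b)₁ = (0.943, -0.653).
Round to (0.943, -0.653) and repeat: F = (0.01410, -0.01739), J = [[0.42641, -5.23156], [10.083, 1.363]].
Δ = (0.001, 0.003), so (a, b)₂ = (0.944, -0.650).

(0.944, -0.650)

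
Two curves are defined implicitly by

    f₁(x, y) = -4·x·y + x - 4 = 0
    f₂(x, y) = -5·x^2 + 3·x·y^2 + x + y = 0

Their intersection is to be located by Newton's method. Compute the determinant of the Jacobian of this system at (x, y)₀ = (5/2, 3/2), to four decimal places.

J = [[-4·y + 1, -4·x], [-10·x + 3·y^2 + 1, 6·x·y + 1]].
At the point, J = [[-5.0000, -10.0000], [-17.2500, 23.5000]].
det J = -290.0000.

-290.0000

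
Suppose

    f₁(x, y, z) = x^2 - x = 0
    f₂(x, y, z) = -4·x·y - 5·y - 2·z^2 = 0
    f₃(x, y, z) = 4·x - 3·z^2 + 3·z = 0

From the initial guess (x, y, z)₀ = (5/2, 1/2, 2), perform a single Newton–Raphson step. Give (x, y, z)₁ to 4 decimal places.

(1.5625, -0.4231, 2.0278)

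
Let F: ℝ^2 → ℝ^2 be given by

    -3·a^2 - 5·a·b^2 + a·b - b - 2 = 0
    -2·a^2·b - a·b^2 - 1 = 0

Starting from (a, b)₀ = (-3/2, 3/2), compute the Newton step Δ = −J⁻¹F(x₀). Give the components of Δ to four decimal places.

(0.6481, -0.1944)

At (-3/2, 3/2): F = (4.3750, -4.3750).
Jacobian J = [[-6·a - 5·b^2 + b, -10·a·b + a - 1], [-4·a·b - b^2, -2·a^2 - 2·a·b]].
At the point, J = [[-0.7500, 20.0000], [6.7500, 0.0000]] (det J = -135.0000).
Solving J·Δ = −F gives Δ = (0.6481, -0.1944).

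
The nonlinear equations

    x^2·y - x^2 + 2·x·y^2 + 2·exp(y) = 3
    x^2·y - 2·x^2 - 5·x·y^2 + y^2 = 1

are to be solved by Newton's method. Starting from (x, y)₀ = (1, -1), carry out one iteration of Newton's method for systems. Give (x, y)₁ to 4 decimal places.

At (1, -1): F = (-2.264241, -8.0000).
Jacobian J = [[2·x·y - 2·x + 2·y^2, x^2 + 4·x·y + 2·exp(y)], [2·x·y - 4·x - 5·y^2, x^2 - 10·x·y + 2·y]].
At the point, J = [[-2.0000, -2.264241], [-11.0000, 9.0000]] (det J = -42.906652).
Solving J·Δ = −F gives Δ = (-0.8971, -0.2076).
Then the next iterate is (x, y)₁ = (0.1029, -1.2076).

(0.1029, -1.2076)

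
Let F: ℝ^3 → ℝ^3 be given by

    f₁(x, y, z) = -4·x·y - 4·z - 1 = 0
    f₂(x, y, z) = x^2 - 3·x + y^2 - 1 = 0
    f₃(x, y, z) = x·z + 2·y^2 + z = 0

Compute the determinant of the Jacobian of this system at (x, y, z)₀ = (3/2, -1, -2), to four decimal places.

J = [[-4·y, -4·x, -4], [2·x - 3, 2·y, 0], [z, 4·y, x + 1]].
At the point, J = [[4.0000, -6.0000, -4.0000], [0.0000, -2.0000, 0.0000], [-2.0000, -4.0000, 2.5000]].
det J = -4.0000.

-4.0000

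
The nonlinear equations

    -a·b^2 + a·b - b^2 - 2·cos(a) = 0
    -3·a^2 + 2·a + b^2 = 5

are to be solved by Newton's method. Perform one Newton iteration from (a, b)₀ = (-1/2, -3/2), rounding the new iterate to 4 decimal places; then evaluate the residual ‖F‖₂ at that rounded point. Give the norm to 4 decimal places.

At (-1/2, -3/2): F = (-2.130165, -4.5000).
Jacobian J = [[-b^2 + b + 2·sin(a), -2·a·b + a - 2·b], [-6·a + 2, 2·b]].
At the point, J = [[-4.708851, 1.0000], [5.0000, -3.0000]] (det J = 9.126553).
Solving J·Δ = −F gives Δ = (-1.1933, -3.4888).
Then the next iterate is (a, b)₁ = (-1.6933, -4.9888).
Re-evaluating at (-1.6933, -4.9888): F = (25.946867, 7.899731), so ‖F‖₂ = 27.1228.

27.1228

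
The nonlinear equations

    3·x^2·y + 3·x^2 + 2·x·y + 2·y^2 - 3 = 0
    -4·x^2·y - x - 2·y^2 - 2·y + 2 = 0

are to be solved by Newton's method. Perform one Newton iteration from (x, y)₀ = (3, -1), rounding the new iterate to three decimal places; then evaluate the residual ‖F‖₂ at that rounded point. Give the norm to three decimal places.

10.853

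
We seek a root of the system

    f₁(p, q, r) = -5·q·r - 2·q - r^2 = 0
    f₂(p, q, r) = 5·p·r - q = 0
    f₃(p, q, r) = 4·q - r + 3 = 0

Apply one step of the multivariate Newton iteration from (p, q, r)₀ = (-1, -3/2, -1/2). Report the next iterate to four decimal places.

(0.1826, -0.8551, -0.4203)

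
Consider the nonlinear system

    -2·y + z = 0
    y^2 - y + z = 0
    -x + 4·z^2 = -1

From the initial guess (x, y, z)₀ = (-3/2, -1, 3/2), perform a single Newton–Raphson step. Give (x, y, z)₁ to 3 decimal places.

At (-3/2, -1, 3/2): F = (3.500, 3.500, 11.500).
Jacobian J = [[0, -2, 1], [0, 2·y - 1, 1], [-1, 0, 8·z]].
At the point, J = [[0.000, -2.000, 1.000], [0.000, -3.000, 1.000], [-1.000, 0.000, 12.000]] (det J = -1.000).
Solving J·Δ = −F gives Δ = (-30.500, 0.000, -3.500).
Then the next iterate is (x, y, z)₁ = (-32.000, -1.000, -2.000).

(-32.000, -1.000, -2.000)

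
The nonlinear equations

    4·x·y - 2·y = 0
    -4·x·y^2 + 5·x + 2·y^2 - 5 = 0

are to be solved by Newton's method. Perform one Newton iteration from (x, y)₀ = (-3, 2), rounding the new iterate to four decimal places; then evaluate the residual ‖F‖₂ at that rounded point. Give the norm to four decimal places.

4.0618

At (-3, 2): F = (-28.0000, 36.0000).
Jacobian J = [[4·y, 4·x - 2], [-4·y^2 + 5, -8·x·y + 4·y]].
At the point, J = [[8.0000, -14.0000], [-11.0000, 56.0000]] (det J = 294.0000).
Solving J·Δ = −F gives Δ = (3.6190, 0.0680).
Then the next iterate is (x, y)₁ = (0.6190, 2.0680).
Re-evaluating at (0.6190, 2.0680): F = (0.984368, -3.940673), so ‖F‖₂ = 4.0618.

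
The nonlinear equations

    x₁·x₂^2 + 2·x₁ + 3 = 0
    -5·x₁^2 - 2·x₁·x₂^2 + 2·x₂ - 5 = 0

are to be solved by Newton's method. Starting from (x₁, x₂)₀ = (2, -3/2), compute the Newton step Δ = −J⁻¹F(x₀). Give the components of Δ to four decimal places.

At (2, -3/2): F = (11.5000, -37.0000).
Jacobian J = [[x₂^2 + 2, 2·x₁·x₂], [-10·x₁ - 2·x₂^2, -4·x₁·x₂ + 2]].
At the point, J = [[4.2500, -6.0000], [-24.5000, 14.0000]] (det J = -87.5000).
Solving J·Δ = −F gives Δ = (-0.6971, 1.4229).

(-0.6971, 1.4229)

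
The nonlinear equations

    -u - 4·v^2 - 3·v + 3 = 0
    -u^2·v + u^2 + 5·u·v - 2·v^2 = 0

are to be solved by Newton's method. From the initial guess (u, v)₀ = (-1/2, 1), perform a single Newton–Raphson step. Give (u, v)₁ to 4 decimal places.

(-0.0810, 0.6437)

At (-1/2, 1): F = (-3.5000, -4.5000).
Jacobian J = [[-1, -8·v - 3], [-2·u·v + 2·u + 5·v, -u^2 + 5·u - 4·v]].
At the point, J = [[-1.0000, -11.0000], [5.0000, -6.7500]] (det J = 61.7500).
Solving J·Δ = −F gives Δ = (0.4190, -0.3563).
Then the next iterate is (u, v)₁ = (-0.0810, 0.6437).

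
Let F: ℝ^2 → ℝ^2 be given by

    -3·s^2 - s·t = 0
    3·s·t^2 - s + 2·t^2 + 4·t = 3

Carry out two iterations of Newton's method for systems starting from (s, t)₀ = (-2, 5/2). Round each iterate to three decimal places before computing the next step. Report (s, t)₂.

(-1.010, 2.786)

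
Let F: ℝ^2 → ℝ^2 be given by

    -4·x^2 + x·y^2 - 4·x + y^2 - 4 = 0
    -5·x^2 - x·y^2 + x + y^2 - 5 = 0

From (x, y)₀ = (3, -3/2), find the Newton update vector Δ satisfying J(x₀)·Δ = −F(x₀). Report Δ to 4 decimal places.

(-1.6544, -0.0333)

At (3, -3/2): F = (-43.0000, -51.5000).
Jacobian J = [[-8·x + y^2 - 4, 2·x·y + 2·y], [-10·x - y^2 + 1, -2·x·y + 2·y]].
At the point, J = [[-25.7500, -12.0000], [-31.2500, 6.0000]] (det J = -529.5000).
Solving J·Δ = −F gives Δ = (-1.6544, -0.0333).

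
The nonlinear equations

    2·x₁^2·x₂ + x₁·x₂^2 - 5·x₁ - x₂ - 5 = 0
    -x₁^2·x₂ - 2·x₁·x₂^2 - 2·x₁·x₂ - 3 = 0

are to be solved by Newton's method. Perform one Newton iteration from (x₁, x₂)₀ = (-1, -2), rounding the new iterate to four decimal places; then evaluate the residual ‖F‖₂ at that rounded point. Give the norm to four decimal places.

63.0000

At (-1, -2): F = (-6.0000, 3.0000).
Jacobian J = [[4·x₁·x₂ + x₂^2 - 5, 2·x₁^2 + 2·x₁·x₂ - 1], [-2·x₁·x₂ - 2·x₂^2 - 2·x₂, -x₁^2 - 4·x₁·x₂ - 2·x₁]].
At the point, J = [[7.0000, 5.0000], [-8.0000, -7.0000]] (det J = -9.0000).
Solving J·Δ = −F gives Δ = (3.0000, -3.0000).
Then the next iterate is (x₁, x₂)₁ = (2.0000, -5.0000).
Re-evaluating at (2.0000, -5.0000): F = (0.0000, -63.0000), so ‖F‖₂ = 63.0000.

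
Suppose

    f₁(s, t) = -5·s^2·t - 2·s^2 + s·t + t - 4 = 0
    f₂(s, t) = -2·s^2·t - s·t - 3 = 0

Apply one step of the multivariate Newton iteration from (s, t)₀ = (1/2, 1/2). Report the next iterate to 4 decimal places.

At (1/2, 1/2): F = (-4.3750, -3.5000).
Jacobian J = [[-10·s·t - 4·s + t, -5·s^2 + s + 1], [-4·s·t - t, -2·s^2 - s]].
At the point, J = [[-4.0000, 0.2500], [-1.5000, -1.0000]] (det J = 4.3750).
Solving J·Δ = −F gives Δ = (-1.2000, -1.7000).
Then the next iterate is (s, t)₁ = (-0.7000, -1.2000).

(-0.7000, -1.2000)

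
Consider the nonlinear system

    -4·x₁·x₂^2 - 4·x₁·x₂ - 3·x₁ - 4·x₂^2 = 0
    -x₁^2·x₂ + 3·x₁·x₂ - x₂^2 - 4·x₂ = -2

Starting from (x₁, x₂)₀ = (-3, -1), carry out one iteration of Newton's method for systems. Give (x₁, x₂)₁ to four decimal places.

At (-3, -1): F = (5.0000, 23.0000).
Jacobian J = [[-4·x₂^2 - 4·x₂ - 3, -8·x₁·x₂ - 4·x₁ - 8·x₂], [-2·x₁·x₂ + 3·x₂, -x₁^2 + 3·x₁ - 2·x₂ - 4]].
At the point, J = [[-3.0000, -4.0000], [-9.0000, -20.0000]] (det J = 24.0000).
Solving J·Δ = −F gives Δ = (0.3333, 1.0000).
Then the next iterate is (x₁, x₂)₁ = (-2.6667, 0.0000).

(-2.6667, 0.0000)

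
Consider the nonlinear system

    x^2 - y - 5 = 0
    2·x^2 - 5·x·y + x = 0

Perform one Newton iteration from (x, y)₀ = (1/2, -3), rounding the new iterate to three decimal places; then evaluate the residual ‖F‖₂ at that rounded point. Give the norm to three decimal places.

9.374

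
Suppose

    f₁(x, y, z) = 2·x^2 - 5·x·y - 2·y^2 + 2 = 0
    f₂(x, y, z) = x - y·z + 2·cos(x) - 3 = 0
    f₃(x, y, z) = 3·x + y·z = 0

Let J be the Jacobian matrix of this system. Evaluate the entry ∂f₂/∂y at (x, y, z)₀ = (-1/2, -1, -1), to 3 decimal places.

∂f₂/∂y = -z.
At (-1/2, -1, -1) this is 1.000.

1.000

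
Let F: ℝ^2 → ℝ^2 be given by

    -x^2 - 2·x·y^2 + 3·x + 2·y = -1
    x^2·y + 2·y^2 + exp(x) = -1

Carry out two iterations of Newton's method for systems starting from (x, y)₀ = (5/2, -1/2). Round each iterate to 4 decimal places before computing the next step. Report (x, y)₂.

At (5/2, -1/2): F = (0.0000, 10.557494).
Jacobian J = [[-2·x - 2·y^2 + 3, -4·x·y + 2], [2·x·y + exp(x), x^2 + 4·y]].
At the point, J = [[-2.5000, 7.0000], [9.682494, 4.2500]] (det J = -78.402458).
Solving J·Δ = −F gives Δ = (-0.9426, -0.3366).
Then the next iterate is (x, y)₁ = (1.5574, -0.8366).
Round to (1.5574, -0.8366) and repeat: F = (-0.606542, 5.117095), J = [[-1.514599, 7.211683], [2.140623, -0.920905]].
Δ = (-2.5881, -0.4595), so (x, y)₂ = (-1.0307, -1.2961).

(-1.0307, -1.2961)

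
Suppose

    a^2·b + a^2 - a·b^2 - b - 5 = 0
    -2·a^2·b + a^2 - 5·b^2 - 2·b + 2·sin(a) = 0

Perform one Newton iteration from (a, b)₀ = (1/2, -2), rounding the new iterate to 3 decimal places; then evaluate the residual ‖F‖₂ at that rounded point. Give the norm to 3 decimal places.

At (1/2, -2): F = (-5.250, -13.79115).
Jacobian J = [[2·a·b + 2·a - b^2, a^2 - 2·a·b - 1], [-4·a·b + 2·a + 2·cos(a), -2·a^2 - 10·b - 2]].
At the point, J = [[-5.000, 1.250], [6.75517, 17.500]] (det J = -95.94396).
Solving J·Δ = −F gives Δ = (-0.778, 1.088).
Then the next iterate is (a, b)₁ = (-0.278, -0.912).
Re-evaluating at (-0.278, -0.912): F = (-3.84997, -2.66534), so ‖F‖₂ = 4.683.

4.683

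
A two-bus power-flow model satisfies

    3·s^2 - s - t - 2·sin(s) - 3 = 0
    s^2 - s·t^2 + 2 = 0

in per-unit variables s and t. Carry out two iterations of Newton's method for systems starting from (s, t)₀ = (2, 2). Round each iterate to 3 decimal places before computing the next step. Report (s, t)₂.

(1.669, 1.695)

At (2, 2): F = (3.18141, -2.000).
Jacobian J = [[6·s - 2·cos(s) - 1, -1], [2·s - t^2, -2·s·t]].
At the point, J = [[11.83229, -1.000], [0.000, -8.000]] (det J = -94.65835).
Solving J·Δ = −F gives Δ = (-0.290, -0.250).
Then the next iterate is (s, t)₁ = (1.710, 1.750).
Round to (1.710, 1.750) and repeat: F = (0.33165, -0.31278), J = [[9.53751, -1.000], [0.35750, -5.985]].
Δ = (-0.041, -0.055), so (s, t)₂ = (1.669, 1.695).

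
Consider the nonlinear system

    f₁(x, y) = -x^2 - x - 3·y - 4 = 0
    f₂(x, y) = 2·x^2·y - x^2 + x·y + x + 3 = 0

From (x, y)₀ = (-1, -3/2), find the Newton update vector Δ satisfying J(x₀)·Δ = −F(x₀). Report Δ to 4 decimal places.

(0.0426, 0.1809)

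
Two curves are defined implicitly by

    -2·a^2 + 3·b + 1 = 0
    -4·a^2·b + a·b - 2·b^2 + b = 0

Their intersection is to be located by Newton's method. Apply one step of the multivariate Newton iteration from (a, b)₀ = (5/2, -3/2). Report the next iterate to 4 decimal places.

(0.1295, -4.0683)

At (5/2, -3/2): F = (-16.0000, 27.7500).
Jacobian J = [[-4·a, 3], [-8·a·b + b, -4·a^2 + a - 4·b + 1]].
At the point, J = [[-10.0000, 3.0000], [28.5000, -15.5000]] (det J = 69.5000).
Solving J·Δ = −F gives Δ = (-2.3705, -2.5683).
Then the next iterate is (a, b)₁ = (0.1295, -4.0683).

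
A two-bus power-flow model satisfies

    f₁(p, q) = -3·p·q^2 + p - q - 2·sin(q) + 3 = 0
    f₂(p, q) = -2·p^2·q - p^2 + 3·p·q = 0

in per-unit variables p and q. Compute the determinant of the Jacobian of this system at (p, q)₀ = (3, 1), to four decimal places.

J = [[-3·q^2 + 1, -6·p·q - 2·cos(q) - 1], [-4·p·q - 2·p + 3·q, -2·p^2 + 3·p]].
At the point, J = [[-2.0000, -20.080605], [-15.0000, -9.0000]].
det J = -283.2091.

-283.2091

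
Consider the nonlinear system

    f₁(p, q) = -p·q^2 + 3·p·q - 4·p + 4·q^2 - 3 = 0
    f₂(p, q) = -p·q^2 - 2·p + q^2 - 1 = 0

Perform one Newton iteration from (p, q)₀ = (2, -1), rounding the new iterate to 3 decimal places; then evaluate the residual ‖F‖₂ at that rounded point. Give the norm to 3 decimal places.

2.564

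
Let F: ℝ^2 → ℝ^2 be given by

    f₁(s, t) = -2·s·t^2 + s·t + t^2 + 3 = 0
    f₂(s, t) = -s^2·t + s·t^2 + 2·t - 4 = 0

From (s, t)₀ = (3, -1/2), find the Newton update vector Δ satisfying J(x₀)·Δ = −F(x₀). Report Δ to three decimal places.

(-0.281, -0.066)

At (3, -1/2): F = (0.250, 0.250).
Jacobian J = [[-2·t^2 + t, -4·s·t + s + 2·t], [-2·s·t + t^2, -s^2 + 2·s·t + 2]].
At the point, J = [[-1.000, 8.000], [3.250, -10.000]] (det J = -16.000).
Solving J·Δ = −F gives Δ = (-0.281, -0.066).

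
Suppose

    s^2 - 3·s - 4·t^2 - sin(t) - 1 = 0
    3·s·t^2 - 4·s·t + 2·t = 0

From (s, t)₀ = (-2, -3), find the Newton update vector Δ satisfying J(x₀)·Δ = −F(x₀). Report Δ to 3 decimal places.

(0.666, 1.261)

At (-2, -3): F = (-26.85888, -84.000).
Jacobian J = [[2·s - 3, -8·t - cos(t)], [3·t^2 - 4·t, 6·s·t - 4·s + 2]].
At the point, J = [[-7.000, 24.98999], [39.000, 46.000]] (det J = -1296.60971).
Solving J·Δ = −F gives Δ = (0.666, 1.261).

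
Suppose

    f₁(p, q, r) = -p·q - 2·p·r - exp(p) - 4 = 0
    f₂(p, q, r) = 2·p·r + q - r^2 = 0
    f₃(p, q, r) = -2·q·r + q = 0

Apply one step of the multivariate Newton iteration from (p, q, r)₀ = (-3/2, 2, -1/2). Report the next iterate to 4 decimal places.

At (-3/2, 2, -1/2): F = (-2.723130, 3.2500, 4.0000).
Jacobian J = [[-q - 2·r - exp(p), -p, -2·p], [2·r, 1, 2·p - 2·r], [0, -2·r + 1, -2·q]].
At the point, J = [[-1.223130, 1.5000, 3.0000], [-1.0000, 1.0000, -2.0000], [0.0000, 2.0000, -4.0000]] (det J = -12.0000).
Solving J·Δ = −F gives Δ = (1.2500, 0.4173, 1.2087).
Then the next iterate is (p, q, r)₁ = (-0.2500, 2.4173, 0.7087).

(-0.2500, 2.4173, 0.7087)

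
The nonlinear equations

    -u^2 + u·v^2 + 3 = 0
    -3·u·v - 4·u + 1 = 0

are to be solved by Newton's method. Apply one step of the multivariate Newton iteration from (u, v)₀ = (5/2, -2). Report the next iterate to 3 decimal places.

At (5/2, -2): F = (6.750, 6.000).
Jacobian J = [[-2·u + v^2, 2·u·v], [-3·v - 4, -3·u]].
At the point, J = [[-1.000, -10.000], [2.000, -7.500]] (det J = 27.500).
Solving J·Δ = −F gives Δ = (-0.341, 0.709).
Then the next iterate is (u, v)₁ = (2.159, -1.291).

(2.159, -1.291)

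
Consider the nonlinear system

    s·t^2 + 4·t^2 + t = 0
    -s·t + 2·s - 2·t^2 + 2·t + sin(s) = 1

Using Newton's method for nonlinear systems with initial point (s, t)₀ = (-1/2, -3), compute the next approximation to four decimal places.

(0.0900, -1.3095)

At (-1/2, -3): F = (28.5000, -27.979426).
Jacobian J = [[t^2, 2·s·t + 8·t + 1], [-t + cos(s) + 2, -s - 4·t + 2]].
At the point, J = [[9.0000, -20.0000], [5.877583, 14.5000]] (det J = 248.051651).
Solving J·Δ = −F gives Δ = (0.5900, 1.6905).
Then the next iterate is (s, t)₁ = (0.0900, -1.3095).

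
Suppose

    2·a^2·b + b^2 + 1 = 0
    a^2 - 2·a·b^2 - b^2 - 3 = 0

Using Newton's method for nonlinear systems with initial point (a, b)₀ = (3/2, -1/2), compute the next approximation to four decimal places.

(1.6024, -0.1265)

At (3/2, -1/2): F = (-1.0000, -1.7500).
Jacobian J = [[4·a·b, 2·a^2 + 2·b], [2·a - 2·b^2, -4·a·b - 2·b]].
At the point, J = [[-3.0000, 3.5000], [2.5000, 4.0000]] (det J = -20.7500).
Solving J·Δ = −F gives Δ = (0.1024, 0.3735).
Then the next iterate is (a, b)₁ = (1.6024, -0.1265).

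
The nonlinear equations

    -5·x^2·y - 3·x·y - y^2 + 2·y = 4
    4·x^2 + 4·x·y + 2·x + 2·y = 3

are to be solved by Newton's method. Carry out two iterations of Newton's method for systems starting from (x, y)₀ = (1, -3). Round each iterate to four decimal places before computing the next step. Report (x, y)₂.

At (1, -3): F = (5.0000, -15.0000).
Jacobian J = [[-10·x·y - 3·y, -5·x^2 - 3·x - 2·y + 2], [8·x + 4·y + 2, 4·x + 2]].
At the point, J = [[39.0000, 0.0000], [-2.0000, 6.0000]] (det J = 234.0000).
Solving J·Δ = −F gives Δ = (-0.1282, 2.4573).
Then the next iterate is (x, y)₁ = (0.8718, -0.5427).
Round to (0.8718, -0.5427) and repeat: F = (-1.898190, -1.194162), J = [[6.359359, -3.330176], [6.8036, 5.4872]].
Δ = (0.2501, -0.0924), so (x, y)₂ = (1.1219, -0.6351).

(1.1219, -0.6351)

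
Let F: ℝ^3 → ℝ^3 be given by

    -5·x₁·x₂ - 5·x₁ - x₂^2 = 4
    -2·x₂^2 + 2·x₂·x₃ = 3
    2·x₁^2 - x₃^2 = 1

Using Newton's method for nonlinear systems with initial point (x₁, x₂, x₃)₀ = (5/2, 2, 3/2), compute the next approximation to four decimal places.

(1.3186, 0.3164, 0.6455)

At (5/2, 2, 3/2): F = (-45.5000, -5.0000, 9.2500).
Jacobian J = [[-5·x₂ - 5, -5·x₁ - 2·x₂, 0], [0, -4·x₂ + 2·x₃, 2·x₂], [4·x₁, 0, -2·x₃]].
At the point, J = [[-15.0000, -16.5000, 0.0000], [0.0000, -5.0000, 4.0000], [10.0000, 0.0000, -3.0000]] (det J = -885.0000).
Solving J·Δ = −F gives Δ = (-1.1814, -1.6836, -0.8545).
Then the next iterate is (x₁, x₂, x₃)₁ = (1.3186, 0.3164, 0.6455).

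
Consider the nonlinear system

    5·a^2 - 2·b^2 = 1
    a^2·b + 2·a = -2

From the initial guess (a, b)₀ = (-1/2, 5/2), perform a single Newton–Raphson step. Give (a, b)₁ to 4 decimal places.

At (-1/2, 5/2): F = (-12.2500, 1.6250).
Jacobian J = [[10·a, -4·b], [2·a·b + 2, a^2]].
At the point, J = [[-5.0000, -10.0000], [-0.5000, 0.2500]] (det J = -6.2500).
Solving J·Δ = −F gives Δ = (2.1100, -2.2800).
Then the next iterate is (a, b)₁ = (1.6100, 0.2200).

(1.6100, 0.2200)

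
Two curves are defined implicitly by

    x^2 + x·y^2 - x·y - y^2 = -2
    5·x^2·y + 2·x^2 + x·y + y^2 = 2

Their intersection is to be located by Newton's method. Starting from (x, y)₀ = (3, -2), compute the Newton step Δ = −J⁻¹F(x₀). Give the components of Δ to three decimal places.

(12.000, 15.364)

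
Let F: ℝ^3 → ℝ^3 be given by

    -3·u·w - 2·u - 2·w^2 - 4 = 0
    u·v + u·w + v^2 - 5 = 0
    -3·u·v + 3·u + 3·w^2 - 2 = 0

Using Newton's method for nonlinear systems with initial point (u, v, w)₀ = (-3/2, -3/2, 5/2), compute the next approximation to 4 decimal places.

(-1.7883, -2.5382, 2.5890)

At (-3/2, -3/2, 5/2): F = (-2.2500, -4.2500, 5.5000).
Jacobian J = [[-3·w - 2, 0, -3·u - 4·w], [v + w, u + 2·v, u], [-3·v + 3, -3·u, 6·w]].
At the point, J = [[-9.5000, 0.0000, -5.5000], [1.0000, -4.5000, -1.5000], [7.5000, 4.5000, 15.0000]] (det J = 366.7500).
Solving J·Δ = −F gives Δ = (-0.2883, -1.0382, 0.0890).
Then the next iterate is (u, v, w)₁ = (-1.7883, -2.5382, 2.5890).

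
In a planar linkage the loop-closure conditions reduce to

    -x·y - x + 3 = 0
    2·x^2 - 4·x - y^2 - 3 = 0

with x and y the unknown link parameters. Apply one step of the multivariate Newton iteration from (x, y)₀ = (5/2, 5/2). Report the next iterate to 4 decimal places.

At (5/2, 5/2): F = (-5.7500, -6.7500).
Jacobian J = [[-y - 1, -x], [4·x - 4, -2·y]].
At the point, J = [[-3.5000, -2.5000], [6.0000, -5.0000]] (det J = 32.5000).
Solving J·Δ = −F gives Δ = (-0.3654, -1.7885).
Then the next iterate is (x, y)₁ = (2.1346, 0.7115).

(2.1346, 0.7115)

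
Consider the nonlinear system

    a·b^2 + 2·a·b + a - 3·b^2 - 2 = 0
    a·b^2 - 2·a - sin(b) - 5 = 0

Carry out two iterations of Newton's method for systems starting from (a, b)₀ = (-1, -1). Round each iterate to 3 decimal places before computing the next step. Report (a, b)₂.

(-2.449, -1.137)

At (-1, -1): F = (-5.000, -3.15853).
Jacobian J = [[b^2 + 2·b + 1, 2·a·b + 2·a - 6·b], [b^2 - 2, 2·a·b - cos(b)]].
At the point, J = [[0.000, 6.000], [-1.000, 1.45970]] (det J = 6.000).
Solving J·Δ = −F gives Δ = (-1.942, 0.833).
Then the next iterate is (a, b)₁ = (-2.942, -0.167).
Round to (-2.942, -0.167) and repeat: F = (-4.12509, 0.96818), J = [[0.69389, -3.89937], [-1.97211, -0.00346]].
Δ = (0.493, -0.970), so (a, b)₂ = (-2.449, -1.137).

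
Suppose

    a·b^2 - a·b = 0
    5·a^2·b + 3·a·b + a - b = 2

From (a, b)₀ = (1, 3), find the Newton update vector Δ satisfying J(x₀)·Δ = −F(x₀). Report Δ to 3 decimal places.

(-0.367, -0.759)

At (1, 3): F = (6.000, 20.000).
Jacobian J = [[b^2 - b, 2·a·b - a], [10·a·b + 3·b + 1, 5·a^2 + 3·a - 1]].
At the point, J = [[6.000, 5.000], [40.000, 7.000]] (det J = -158.000).
Solving J·Δ = −F gives Δ = (-0.367, -0.759).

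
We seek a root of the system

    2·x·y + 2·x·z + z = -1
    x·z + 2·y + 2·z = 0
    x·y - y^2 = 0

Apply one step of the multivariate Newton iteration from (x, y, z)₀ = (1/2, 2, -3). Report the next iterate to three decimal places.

(-5.000, -2.000, -5.000)

At (1/2, 2, -3): F = (-3.000, -3.500, -3.000).
Jacobian J = [[2·y + 2·z, 2·x, 2·x + 1], [z, 2, x + 2], [y, x - 2·y, 0]].
At the point, J = [[-2.000, 1.000, 2.000], [-3.000, 2.000, 2.500], [2.000, -3.500, 0.000]] (det J = 0.500).
Solving J·Δ = −F gives Δ = (-5.500, -4.000, -2.000).
Then the next iterate is (x, y, z)₁ = (-5.000, -2.000, -5.000).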